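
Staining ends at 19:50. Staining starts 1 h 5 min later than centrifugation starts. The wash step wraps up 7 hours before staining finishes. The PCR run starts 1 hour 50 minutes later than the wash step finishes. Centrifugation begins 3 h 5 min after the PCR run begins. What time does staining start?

The wash step ends at 19:50 − 420 min = 12:50.
The PCR run starts at 12:50 + 110 min = 14:40.
Centrifugation starts at 14:40 + 185 min = 17:45.
Staining starts at 17:45 + 65 min = 18:50.

18:50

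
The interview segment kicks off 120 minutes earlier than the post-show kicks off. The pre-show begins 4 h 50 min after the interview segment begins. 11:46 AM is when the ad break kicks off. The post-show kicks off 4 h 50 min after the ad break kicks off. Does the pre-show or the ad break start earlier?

the ad break

The post-show starts at 11:46 AM + 290 min = 4:36 PM.
The interview segment starts at 4:36 PM − 120 min = 2:36 PM.
The pre-show starts at 2:36 PM + 290 min = 7:26 PM.
The pre-show starts at 7:26 PM and the ad break starts at 11:46 AM, so the ad break is first.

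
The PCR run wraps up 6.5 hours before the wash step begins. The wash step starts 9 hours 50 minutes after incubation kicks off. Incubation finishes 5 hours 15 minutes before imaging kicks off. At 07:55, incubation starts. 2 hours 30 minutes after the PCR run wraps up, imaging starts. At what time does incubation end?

08:30

The wash step starts at 07:55 + 590 min = 17:45.
The PCR run ends at 17:45 − 390 min = 11:15.
Imaging starts at 11:15 + 150 min = 13:45.
Incubation ends at 13:45 − 315 min = 08:30.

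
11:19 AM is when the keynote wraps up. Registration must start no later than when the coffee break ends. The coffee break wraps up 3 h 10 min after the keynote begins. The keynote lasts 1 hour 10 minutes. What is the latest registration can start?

The keynote starts at 11:19 AM − 70 min = 10:09 AM.
The coffee break ends at 10:09 AM + 190 min = 1:19 PM.
Registration is bounded by the coffee break, so the latest it can start is 1:19 PM.

1:19 PM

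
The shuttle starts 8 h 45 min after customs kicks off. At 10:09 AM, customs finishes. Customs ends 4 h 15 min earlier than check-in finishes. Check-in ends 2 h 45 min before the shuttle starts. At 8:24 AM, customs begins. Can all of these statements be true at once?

The shuttle starts at 8:24 AM + 525 min = 5:09 PM.
Check-in ends at 5:09 PM − 165 min = 2:24 PM.
Customs ends at 2:24 PM − 255 min = 10:09 AM.
That matches the stated 10:09 AM, so the schedule is consistent.

Yes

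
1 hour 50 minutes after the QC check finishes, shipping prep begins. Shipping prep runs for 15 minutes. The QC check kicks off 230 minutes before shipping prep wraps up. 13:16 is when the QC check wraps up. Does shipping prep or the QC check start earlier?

the QC check

Shipping prep starts at 13:16 + 110 min = 15:06.
Shipping prep ends at 15:06 + 15 min = 15:21.
The QC check starts at 15:21 − 230 min = 11:31.
Shipping prep starts at 15:06 and the QC check starts at 11:31, so the QC check is first.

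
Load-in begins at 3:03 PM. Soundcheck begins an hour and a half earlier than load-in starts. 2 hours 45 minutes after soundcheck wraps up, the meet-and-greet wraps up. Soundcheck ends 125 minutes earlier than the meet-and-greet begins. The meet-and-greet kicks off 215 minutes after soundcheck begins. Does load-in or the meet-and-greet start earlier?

load-in

Soundcheck starts at 3:03 PM − 90 min = 1:33 PM.
The meet-and-greet starts at 1:33 PM + 215 min = 5:08 PM.
Load-in starts at 3:03 PM and the meet-and-greet starts at 5:08 PM, so load-in is first.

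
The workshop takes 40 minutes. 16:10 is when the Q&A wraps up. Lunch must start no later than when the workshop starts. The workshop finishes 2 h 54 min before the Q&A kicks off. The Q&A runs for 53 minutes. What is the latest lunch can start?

The Q&A starts at 16:10 − 53 min = 15:17.
The workshop ends at 15:17 − 174 min = 12:23.
The workshop starts at 12:23 − 40 min = 11:43.
Lunch is bounded by the workshop, so the latest it can start is 11:43.

11:43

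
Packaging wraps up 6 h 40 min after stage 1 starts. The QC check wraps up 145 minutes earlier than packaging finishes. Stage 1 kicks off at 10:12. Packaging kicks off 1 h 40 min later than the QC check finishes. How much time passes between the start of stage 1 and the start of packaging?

Packaging ends at 10:12 + 400 min = 16:52.
The QC check ends at 16:52 − 145 min = 14:27.
Packaging starts at 14:27 + 100 min = 16:07.
From 10:12 to 16:07 is 5 hours 55 minutes.

5 hours 55 minutes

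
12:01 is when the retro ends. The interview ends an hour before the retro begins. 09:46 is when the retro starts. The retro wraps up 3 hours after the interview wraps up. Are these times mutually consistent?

The interview ends at 09:46 − 60 min = 08:46.
The retro ends at 08:46 + 180 min = 11:46.
But the retro is also said to end at 12:01 — a 15-minute conflict.

No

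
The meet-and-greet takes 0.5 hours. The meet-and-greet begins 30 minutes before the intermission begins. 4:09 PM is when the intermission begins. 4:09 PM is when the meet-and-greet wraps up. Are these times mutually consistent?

The meet-and-greet starts at 4:09 PM − 30 min = 3:39 PM.
The meet-and-greet ends at 3:39 PM + 30 min = 4:09 PM.
That matches the stated 4:09 PM, so the schedule is consistent.

Yes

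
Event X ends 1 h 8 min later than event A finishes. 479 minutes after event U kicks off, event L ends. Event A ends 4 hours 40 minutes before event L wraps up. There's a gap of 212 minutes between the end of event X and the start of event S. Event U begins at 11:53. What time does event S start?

19:52

Event L ends at 11:53 + 479 min = 19:52.
Event A ends at 19:52 − 280 min = 15:12.
Event X ends at 15:12 + 68 min = 16:20.
Event S starts at 16:20 + 212 min = 19:52.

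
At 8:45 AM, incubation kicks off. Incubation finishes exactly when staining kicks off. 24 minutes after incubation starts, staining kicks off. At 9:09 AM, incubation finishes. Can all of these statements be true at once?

Staining starts at 8:45 AM + 24 min = 9:09 AM.
So incubation ends at 9:09 AM.
That matches the stated 9:09 AM, so the schedule is consistent.

Yes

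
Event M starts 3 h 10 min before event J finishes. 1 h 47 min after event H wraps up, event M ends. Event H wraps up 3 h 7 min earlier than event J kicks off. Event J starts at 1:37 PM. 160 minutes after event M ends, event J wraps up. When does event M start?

11:47 AM

Event H ends at 1:37 PM − 187 min = 10:30 AM.
Event M ends at 10:30 AM + 107 min = 12:17 PM.
Event J ends at 12:17 PM + 160 min = 2:57 PM.
Event M starts at 2:57 PM − 190 min = 11:47 AM.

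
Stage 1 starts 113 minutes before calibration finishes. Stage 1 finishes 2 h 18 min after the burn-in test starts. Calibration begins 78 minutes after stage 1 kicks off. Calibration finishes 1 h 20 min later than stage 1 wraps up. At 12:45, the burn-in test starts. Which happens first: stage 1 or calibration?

Stage 1 ends at 12:45 + 138 min = 15:03.
Calibration ends at 15:03 + 80 min = 16:23.
Stage 1 starts at 16:23 − 113 min = 14:30.
Calibration starts at 14:30 + 78 min = 15:48.
Stage 1 starts at 14:30 and calibration starts at 15:48, so stage 1 is first.

stage 1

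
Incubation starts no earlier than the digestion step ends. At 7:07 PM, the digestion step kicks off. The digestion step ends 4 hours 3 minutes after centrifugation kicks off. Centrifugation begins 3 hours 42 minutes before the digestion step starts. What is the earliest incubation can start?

7:28 PM

Centrifugation starts at 7:07 PM − 222 min = 3:25 PM.
The digestion step ends at 3:25 PM + 243 min = 7:28 PM.
Incubation is bounded by the digestion step, so the earliest it can start is 7:28 PM.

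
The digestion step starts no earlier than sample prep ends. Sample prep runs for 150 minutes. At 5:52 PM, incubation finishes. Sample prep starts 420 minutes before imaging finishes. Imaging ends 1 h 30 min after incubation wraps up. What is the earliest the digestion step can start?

Imaging ends at 5:52 PM + 90 min = 7:22 PM.
Sample prep starts at 7:22 PM − 420 min = 12:22 PM.
Sample prep ends at 12:22 PM + 150 min = 2:52 PM.
The digestion step is bounded by sample prep, so the earliest it can start is 2:52 PM.

2:52 PM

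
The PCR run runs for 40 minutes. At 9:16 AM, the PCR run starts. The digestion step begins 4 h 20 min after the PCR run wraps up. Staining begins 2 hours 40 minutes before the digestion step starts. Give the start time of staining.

11:36 AM

The PCR run ends at 9:16 AM + 40 min = 9:56 AM.
The digestion step starts at 9:56 AM + 260 min = 2:16 PM.
Staining starts at 2:16 PM − 160 min = 11:36 AM.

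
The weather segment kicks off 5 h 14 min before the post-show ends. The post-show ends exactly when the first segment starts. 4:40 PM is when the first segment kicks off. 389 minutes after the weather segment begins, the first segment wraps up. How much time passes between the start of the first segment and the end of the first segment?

The post-show ends at 4:40 PM.
The weather segment starts at 4:40 PM − 314 min = 11:26 AM.
The first segment ends at 11:26 AM + 389 min = 5:55 PM.
From 4:40 PM to 5:55 PM is 1 h 15 min.

1 h 15 min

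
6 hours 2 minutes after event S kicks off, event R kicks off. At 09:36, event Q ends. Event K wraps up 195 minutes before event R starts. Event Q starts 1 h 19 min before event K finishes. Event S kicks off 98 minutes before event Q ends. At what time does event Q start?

Event S starts at 09:36 − 98 min = 07:58.
Event R starts at 07:58 + 362 min = 14:00.
Event K ends at 14:00 − 195 min = 10:45.
Event Q starts at 10:45 − 79 min = 09:26.

09:26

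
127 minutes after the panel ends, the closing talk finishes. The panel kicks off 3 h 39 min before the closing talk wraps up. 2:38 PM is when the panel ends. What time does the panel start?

1:06 PM

The closing talk ends at 2:38 PM + 127 min = 4:45 PM.
The panel starts at 4:45 PM − 219 min = 1:06 PM.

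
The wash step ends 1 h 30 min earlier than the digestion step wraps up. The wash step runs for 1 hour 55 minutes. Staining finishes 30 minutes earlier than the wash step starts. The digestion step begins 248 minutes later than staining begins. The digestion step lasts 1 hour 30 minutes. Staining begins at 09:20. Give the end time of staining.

The digestion step starts at 09:20 + 248 min = 13:28.
The digestion step ends at 13:28 + 90 min = 14:58.
The wash step ends at 14:58 − 90 min = 13:28.
The wash step starts at 13:28 − 115 min = 11:33.
Staining ends at 11:33 − 30 min = 11:03.

11:03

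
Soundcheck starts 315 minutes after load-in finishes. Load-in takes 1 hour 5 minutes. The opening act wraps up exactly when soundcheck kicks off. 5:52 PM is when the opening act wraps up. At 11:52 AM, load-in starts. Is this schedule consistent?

No

Load-in ends at 11:52 AM + 65 min = 12:57 PM.
Soundcheck starts at 12:57 PM + 315 min = 6:12 PM.
So the opening act ends at 6:12 PM.
But the opening act is also said to end at 5:52 PM — a 20-minute conflict.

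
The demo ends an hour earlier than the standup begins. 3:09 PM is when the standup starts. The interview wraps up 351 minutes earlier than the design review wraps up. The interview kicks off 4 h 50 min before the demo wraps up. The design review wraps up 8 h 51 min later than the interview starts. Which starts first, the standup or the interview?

the interview

The demo ends at 3:09 PM − 60 min = 2:09 PM.
The interview starts at 2:09 PM − 290 min = 9:19 AM.
The standup starts at 3:09 PM and the interview starts at 9:19 AM, so the interview is first.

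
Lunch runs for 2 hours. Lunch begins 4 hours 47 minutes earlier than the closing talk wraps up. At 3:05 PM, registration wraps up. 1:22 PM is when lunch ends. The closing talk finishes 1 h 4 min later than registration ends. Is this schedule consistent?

Yes

The closing talk ends at 3:05 PM + 64 min = 4:09 PM.
Lunch starts at 4:09 PM − 287 min = 11:22 AM.
Lunch ends at 11:22 AM + 120 min = 1:22 PM.
That matches the stated 1:22 PM, so the schedule is consistent.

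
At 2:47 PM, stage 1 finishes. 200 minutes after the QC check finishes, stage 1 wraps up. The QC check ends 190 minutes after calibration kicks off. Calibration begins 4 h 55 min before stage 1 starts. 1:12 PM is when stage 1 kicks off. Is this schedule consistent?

Yes

Calibration starts at 1:12 PM − 295 min = 8:17 AM.
The QC check ends at 8:17 AM + 190 min = 11:27 AM.
Stage 1 ends at 11:27 AM + 200 min = 2:47 PM.
That matches the stated 2:47 PM, so the schedule is consistent.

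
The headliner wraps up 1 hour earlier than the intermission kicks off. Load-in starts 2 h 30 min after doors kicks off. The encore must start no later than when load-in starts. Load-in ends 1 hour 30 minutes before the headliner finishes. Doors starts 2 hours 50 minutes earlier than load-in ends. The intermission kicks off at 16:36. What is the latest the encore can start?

The headliner ends at 16:36 − 60 min = 15:36.
Load-in ends at 15:36 − 90 min = 14:06.
Doors starts at 14:06 − 170 min = 11:16.
Load-in starts at 11:16 + 150 min = 13:46.
The encore is bounded by load-in, so the latest it can start is 13:46.

13:46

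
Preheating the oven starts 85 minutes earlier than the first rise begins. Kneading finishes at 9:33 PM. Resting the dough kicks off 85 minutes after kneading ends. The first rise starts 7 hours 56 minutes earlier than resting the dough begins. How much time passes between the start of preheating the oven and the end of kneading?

Resting the dough starts at 9:33 PM + 85 min = 10:58 PM.
The first rise starts at 10:58 PM − 476 min = 3:02 PM.
Preheating the oven starts at 3:02 PM − 85 min = 1:37 PM.
From 1:37 PM to 9:33 PM is 7 h 56 min.

7 h 56 min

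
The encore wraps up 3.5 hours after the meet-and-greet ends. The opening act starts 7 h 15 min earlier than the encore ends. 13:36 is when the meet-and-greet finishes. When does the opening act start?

The encore ends at 13:36 + 210 min = 17:06.
The opening act starts at 17:06 − 435 min = 09:51.

09:51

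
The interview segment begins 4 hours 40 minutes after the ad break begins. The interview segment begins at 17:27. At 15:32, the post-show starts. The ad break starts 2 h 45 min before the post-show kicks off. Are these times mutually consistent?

Yes

The ad break starts at 15:32 − 165 min = 12:47.
The interview segment starts at 12:47 + 280 min = 17:27.
That matches the stated 17:27, so the schedule is consistent.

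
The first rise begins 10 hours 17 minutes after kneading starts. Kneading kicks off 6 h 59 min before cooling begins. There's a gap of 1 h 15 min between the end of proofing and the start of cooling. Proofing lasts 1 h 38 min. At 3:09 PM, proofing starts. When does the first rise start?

9:20 PM

Proofing ends at 3:09 PM + 98 min = 4:47 PM.
Cooling starts at 4:47 PM + 75 min = 6:02 PM.
Kneading starts at 6:02 PM − 419 min = 11:03 AM.
The first rise starts at 11:03 AM + 617 min = 9:20 PM.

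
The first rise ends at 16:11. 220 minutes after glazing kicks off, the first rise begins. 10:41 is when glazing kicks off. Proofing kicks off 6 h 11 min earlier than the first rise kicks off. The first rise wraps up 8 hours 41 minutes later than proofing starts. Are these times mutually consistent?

The first rise starts at 10:41 + 220 min = 14:21.
Proofing starts at 14:21 − 371 min = 08:10.
The first rise ends at 08:10 + 521 min = 16:51.
But the first rise is also said to end at 16:11 — a 40-minute conflict.

No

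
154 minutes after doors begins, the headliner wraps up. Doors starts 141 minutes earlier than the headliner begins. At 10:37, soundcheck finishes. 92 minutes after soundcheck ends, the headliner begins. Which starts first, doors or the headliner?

The headliner starts at 10:37 + 92 min = 12:09.
Doors starts at 12:09 − 141 min = 09:48.
Doors starts at 09:48 and the headliner starts at 12:09, so doors is first.

doors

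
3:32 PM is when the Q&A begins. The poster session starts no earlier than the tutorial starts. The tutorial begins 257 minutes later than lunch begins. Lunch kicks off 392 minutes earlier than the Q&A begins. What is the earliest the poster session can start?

Lunch starts at 3:32 PM − 392 min = 9:00 AM.
The tutorial starts at 9:00 AM + 257 min = 1:17 PM.
The poster session is bounded by the tutorial, so the earliest it can start is 1:17 PM.

1:17 PM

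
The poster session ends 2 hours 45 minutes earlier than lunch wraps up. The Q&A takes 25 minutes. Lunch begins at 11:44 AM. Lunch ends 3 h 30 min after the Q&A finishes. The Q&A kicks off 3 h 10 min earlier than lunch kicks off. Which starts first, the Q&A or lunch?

the Q&A

The Q&A starts at 11:44 AM − 190 min = 8:34 AM.
The Q&A starts at 8:34 AM and lunch starts at 11:44 AM, so the Q&A is first.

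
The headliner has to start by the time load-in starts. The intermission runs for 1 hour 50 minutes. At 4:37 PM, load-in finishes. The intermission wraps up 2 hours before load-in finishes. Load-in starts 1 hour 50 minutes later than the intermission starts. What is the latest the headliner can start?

2:37 PM

The intermission ends at 4:37 PM − 120 min = 2:37 PM.
The intermission starts at 2:37 PM − 110 min = 12:47 PM.
Load-in starts at 12:47 PM + 110 min = 2:37 PM.
The headliner is bounded by load-in, so the latest it can start is 2:37 PM.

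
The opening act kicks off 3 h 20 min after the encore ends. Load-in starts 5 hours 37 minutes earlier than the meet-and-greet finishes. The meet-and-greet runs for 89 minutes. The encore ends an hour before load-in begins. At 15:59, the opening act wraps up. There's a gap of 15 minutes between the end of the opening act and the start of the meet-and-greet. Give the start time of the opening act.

The meet-and-greet starts at 15:59 + 15 min = 16:14.
The meet-and-greet ends at 16:14 + 89 min = 17:43.
Load-in starts at 17:43 − 337 min = 12:06.
The encore ends at 12:06 − 60 min = 11:06.
The opening act starts at 11:06 + 200 min = 14:26.

14:26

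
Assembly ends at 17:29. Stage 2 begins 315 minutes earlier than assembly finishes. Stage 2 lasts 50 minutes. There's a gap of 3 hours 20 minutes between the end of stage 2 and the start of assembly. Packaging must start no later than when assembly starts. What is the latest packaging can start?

Stage 2 starts at 17:29 − 315 min = 12:14.
Stage 2 ends at 12:14 + 50 min = 13:04.
Assembly starts at 13:04 + 200 min = 16:24.
Packaging is bounded by assembly, so the latest it can start is 16:24.

16:24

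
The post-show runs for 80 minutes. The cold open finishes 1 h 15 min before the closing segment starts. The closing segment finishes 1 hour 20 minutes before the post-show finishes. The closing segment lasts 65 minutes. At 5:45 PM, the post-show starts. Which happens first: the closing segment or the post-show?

The post-show ends at 5:45 PM + 80 min = 7:05 PM.
The closing segment ends at 7:05 PM − 80 min = 5:45 PM.
The closing segment starts at 5:45 PM − 65 min = 4:40 PM.
The closing segment starts at 4:40 PM and the post-show starts at 5:45 PM, so the closing segment is first.

the closing segment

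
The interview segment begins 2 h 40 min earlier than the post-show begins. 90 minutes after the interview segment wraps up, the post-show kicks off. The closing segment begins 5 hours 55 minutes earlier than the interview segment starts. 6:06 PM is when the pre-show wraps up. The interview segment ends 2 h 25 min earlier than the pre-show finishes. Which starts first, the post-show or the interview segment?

the interview segment

The interview segment ends at 6:06 PM − 145 min = 3:41 PM.
The post-show starts at 3:41 PM + 90 min = 5:11 PM.
The interview segment starts at 5:11 PM − 160 min = 2:31 PM.
The post-show starts at 5:11 PM and the interview segment starts at 2:31 PM, so the interview segment is first.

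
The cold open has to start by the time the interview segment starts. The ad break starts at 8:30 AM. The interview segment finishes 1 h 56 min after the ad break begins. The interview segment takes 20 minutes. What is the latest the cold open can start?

10:06 AM

The interview segment ends at 8:30 AM + 116 min = 10:26 AM.
The interview segment starts at 10:26 AM − 20 min = 10:06 AM.
The cold open is bounded by the interview segment, so the latest it can start is 10:06 AM.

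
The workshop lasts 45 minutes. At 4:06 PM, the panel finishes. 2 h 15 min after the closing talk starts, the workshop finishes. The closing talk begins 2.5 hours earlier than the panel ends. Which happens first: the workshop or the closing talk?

The closing talk starts at 4:06 PM − 150 min = 1:36 PM.
The workshop ends at 1:36 PM + 135 min = 3:51 PM.
The workshop starts at 3:51 PM − 45 min = 3:06 PM.
The workshop starts at 3:06 PM and the closing talk starts at 1:36 PM, so the closing talk is first.

the closing talk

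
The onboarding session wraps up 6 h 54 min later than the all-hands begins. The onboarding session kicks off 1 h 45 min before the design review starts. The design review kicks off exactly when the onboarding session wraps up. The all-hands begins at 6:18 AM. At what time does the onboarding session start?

The onboarding session ends at 6:18 AM + 414 min = 1:12 PM.
So the design review starts at 1:12 PM.
The onboarding session starts at 1:12 PM − 105 min = 11:27 AM.

11:27 AM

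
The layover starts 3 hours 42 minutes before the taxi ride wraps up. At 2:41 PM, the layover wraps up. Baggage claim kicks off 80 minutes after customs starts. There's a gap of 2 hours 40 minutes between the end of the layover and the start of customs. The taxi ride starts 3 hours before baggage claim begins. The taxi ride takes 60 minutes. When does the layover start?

Customs starts at 2:41 PM + 160 min = 5:21 PM.
Baggage claim starts at 5:21 PM + 80 min = 6:41 PM.
The taxi ride starts at 6:41 PM − 180 min = 3:41 PM.
The taxi ride ends at 3:41 PM + 60 min = 4:41 PM.
The layover starts at 4:41 PM − 222 min = 12:59 PM.

12:59 PM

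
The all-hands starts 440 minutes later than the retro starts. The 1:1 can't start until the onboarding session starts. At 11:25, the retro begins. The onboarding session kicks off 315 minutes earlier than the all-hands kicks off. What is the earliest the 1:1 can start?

13:30

The all-hands starts at 11:25 + 440 min = 18:45.
The onboarding session starts at 18:45 − 315 min = 13:30.
The 1:1 is bounded by the onboarding session, so the earliest it can start is 13:30.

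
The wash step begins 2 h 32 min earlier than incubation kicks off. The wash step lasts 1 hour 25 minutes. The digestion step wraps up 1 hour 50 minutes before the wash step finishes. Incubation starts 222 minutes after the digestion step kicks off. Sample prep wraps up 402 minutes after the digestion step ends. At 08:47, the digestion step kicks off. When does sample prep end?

16:14

Incubation starts at 08:47 + 222 min = 12:29.
The wash step starts at 12:29 − 152 min = 09:57.
The wash step ends at 09:57 + 85 min = 11:22.
The digestion step ends at 11:22 − 110 min = 09:32.
Sample prep ends at 09:32 + 402 min = 16:14.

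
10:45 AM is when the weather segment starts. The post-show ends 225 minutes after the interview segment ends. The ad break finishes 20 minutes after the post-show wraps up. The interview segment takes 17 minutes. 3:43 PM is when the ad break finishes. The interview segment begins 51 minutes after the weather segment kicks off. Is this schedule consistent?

No

The interview segment starts at 10:45 AM + 51 min = 11:36 AM.
The interview segment ends at 11:36 AM + 17 min = 11:53 AM.
The post-show ends at 11:53 AM + 225 min = 3:38 PM.
The ad break ends at 3:38 PM + 20 min = 3:58 PM.
But the ad break is also said to end at 3:43 PM — a 15-minute conflict.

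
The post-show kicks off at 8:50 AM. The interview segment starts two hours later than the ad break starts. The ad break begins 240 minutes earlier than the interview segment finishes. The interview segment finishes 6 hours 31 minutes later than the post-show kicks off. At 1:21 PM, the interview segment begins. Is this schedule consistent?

Yes

The interview segment ends at 8:50 AM + 391 min = 3:21 PM.
The ad break starts at 3:21 PM − 240 min = 11:21 AM.
The interview segment starts at 11:21 AM + 120 min = 1:21 PM.
That matches the stated 1:21 PM, so the schedule is consistent.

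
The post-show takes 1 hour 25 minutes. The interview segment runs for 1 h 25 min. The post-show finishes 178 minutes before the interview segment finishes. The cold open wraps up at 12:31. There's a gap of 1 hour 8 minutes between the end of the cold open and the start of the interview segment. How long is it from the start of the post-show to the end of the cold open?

The interview segment starts at 12:31 + 68 min = 13:39.
The interview segment ends at 13:39 + 85 min = 15:04.
The post-show ends at 15:04 − 178 min = 12:06.
The post-show starts at 12:06 − 85 min = 10:41.
From 10:41 to 12:31 is 1 hour 50 minutes.

1 hour 50 minutes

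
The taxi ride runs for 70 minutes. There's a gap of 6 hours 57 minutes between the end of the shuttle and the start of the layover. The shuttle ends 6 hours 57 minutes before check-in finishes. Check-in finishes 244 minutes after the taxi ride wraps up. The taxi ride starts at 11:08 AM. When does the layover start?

The taxi ride ends at 11:08 AM + 70 min = 12:18 PM.
Check-in ends at 12:18 PM + 244 min = 4:22 PM.
The shuttle ends at 4:22 PM − 417 min = 9:25 AM.
The layover starts at 9:25 AM + 417 min = 4:22 PM.

4:22 PM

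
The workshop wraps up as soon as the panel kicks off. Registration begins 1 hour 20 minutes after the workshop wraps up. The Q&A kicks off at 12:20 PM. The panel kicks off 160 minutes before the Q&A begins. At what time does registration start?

The panel starts at 12:20 PM − 160 min = 9:40 AM.
So the workshop ends at 9:40 AM.
Registration starts at 9:40 AM + 80 min = 11:00 AM.

11:00 AM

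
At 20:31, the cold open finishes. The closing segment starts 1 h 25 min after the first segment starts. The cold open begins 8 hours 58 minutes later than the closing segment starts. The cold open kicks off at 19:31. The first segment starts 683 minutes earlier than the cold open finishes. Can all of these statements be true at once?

The first segment starts at 20:31 − 683 min = 09:08.
The closing segment starts at 09:08 + 85 min = 10:33.
The cold open starts at 10:33 + 538 min = 19:31.
That matches the stated 19:31, so the schedule is consistent.

Yes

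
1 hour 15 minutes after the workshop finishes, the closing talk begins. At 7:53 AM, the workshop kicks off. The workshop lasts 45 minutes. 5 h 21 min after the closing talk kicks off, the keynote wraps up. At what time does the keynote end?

3:14 PM

The workshop ends at 7:53 AM + 45 min = 8:38 AM.
The closing talk starts at 8:38 AM + 75 min = 9:53 AM.
The keynote ends at 9:53 AM + 321 min = 3:14 PM.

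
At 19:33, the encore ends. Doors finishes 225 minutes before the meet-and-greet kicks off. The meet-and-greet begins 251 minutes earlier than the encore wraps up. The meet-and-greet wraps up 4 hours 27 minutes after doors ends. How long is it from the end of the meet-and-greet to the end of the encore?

The meet-and-greet starts at 19:33 − 251 min = 15:22.
Doors ends at 15:22 − 225 min = 11:37.
The meet-and-greet ends at 11:37 + 267 min = 16:04.
From 16:04 to 19:33 is 3 hours 29 minutes.

3 hours 29 minutes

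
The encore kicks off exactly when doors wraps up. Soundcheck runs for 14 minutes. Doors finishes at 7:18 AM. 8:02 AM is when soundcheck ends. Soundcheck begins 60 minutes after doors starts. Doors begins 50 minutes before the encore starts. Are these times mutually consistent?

The encore starts at 7:18 AM.
Doors starts at 7:18 AM − 50 min = 6:28 AM.
Soundcheck starts at 6:28 AM + 60 min = 7:28 AM.
Soundcheck ends at 7:28 AM + 14 min = 7:42 AM.
But soundcheck is also said to end at 8:02 AM — a 20-minute conflict.

No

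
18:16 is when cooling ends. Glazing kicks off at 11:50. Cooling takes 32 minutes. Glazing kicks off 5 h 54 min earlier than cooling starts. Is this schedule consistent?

Cooling starts at 18:16 − 32 min = 17:44.
Glazing starts at 17:44 − 354 min = 11:50.
That matches the stated 11:50, so the schedule is consistent.

Yes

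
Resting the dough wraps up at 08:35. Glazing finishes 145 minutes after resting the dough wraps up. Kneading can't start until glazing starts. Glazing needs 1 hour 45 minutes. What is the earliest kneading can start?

09:15

Glazing ends at 08:35 + 145 min = 11:00.
Glazing starts at 11:00 − 105 min = 09:15.
Kneading is bounded by glazing, so the earliest it can start is 09:15.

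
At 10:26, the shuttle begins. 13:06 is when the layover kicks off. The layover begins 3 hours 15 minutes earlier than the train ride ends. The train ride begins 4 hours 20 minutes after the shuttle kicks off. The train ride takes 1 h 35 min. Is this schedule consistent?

Yes

The train ride starts at 10:26 + 260 min = 14:46.
The train ride ends at 14:46 + 95 min = 16:21.
The layover starts at 16:21 − 195 min = 13:06.
That matches the stated 13:06, so the schedule is consistent.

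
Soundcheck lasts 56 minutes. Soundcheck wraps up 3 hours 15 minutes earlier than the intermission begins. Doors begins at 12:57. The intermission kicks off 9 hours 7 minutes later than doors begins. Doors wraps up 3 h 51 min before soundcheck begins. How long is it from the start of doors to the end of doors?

1 hour 5 minutes

The intermission starts at 12:57 + 547 min = 22:04.
Soundcheck ends at 22:04 − 195 min = 18:49.
Soundcheck starts at 18:49 − 56 min = 17:53.
Doors ends at 17:53 − 231 min = 14:02.
From 12:57 to 14:02 is 1 hour 5 minutes.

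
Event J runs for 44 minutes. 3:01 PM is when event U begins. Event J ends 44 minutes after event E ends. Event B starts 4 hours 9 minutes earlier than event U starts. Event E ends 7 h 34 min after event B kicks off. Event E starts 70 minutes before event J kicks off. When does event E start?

5:16 PM

Event B starts at 3:01 PM − 249 min = 10:52 AM.
Event E ends at 10:52 AM + 454 min = 6:26 PM.
Event J ends at 6:26 PM + 44 min = 7:10 PM.
Event J starts at 7:10 PM − 44 min = 6:26 PM.
Event E starts at 6:26 PM − 70 min = 5:16 PM.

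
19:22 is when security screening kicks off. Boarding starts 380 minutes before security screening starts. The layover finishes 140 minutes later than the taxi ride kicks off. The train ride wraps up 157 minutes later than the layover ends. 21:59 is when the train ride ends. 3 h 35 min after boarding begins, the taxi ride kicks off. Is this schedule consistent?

No

Boarding starts at 19:22 − 380 min = 13:02.
The taxi ride starts at 13:02 + 215 min = 16:37.
The layover ends at 16:37 + 140 min = 18:57.
The train ride ends at 18:57 + 157 min = 21:34.
But the train ride is also said to end at 21:59 — a 25-minute conflict.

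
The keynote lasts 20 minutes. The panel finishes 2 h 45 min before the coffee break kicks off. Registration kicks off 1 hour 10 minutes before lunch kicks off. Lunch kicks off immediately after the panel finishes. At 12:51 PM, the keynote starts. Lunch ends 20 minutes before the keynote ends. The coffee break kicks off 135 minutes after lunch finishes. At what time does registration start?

11:11 AM

The keynote ends at 12:51 PM + 20 min = 1:11 PM.
Lunch ends at 1:11 PM − 20 min = 12:51 PM.
The coffee break starts at 12:51 PM + 135 min = 3:06 PM.
The panel ends at 3:06 PM − 165 min = 12:21 PM.
So lunch starts at 12:21 PM.
Registration starts at 12:21 PM − 70 min = 11:11 AM.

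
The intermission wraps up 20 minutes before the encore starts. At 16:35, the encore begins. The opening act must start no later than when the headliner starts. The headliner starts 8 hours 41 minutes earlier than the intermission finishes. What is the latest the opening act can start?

The intermission ends at 16:35 − 20 min = 16:15.
The headliner starts at 16:15 − 521 min = 07:34.
The opening act is bounded by the headliner, so the latest it can start is 07:34.

07:34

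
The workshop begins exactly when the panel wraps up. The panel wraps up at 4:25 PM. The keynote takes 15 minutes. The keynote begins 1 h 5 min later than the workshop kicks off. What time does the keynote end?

The workshop starts at 4:25 PM.
The keynote starts at 4:25 PM + 65 min = 5:30 PM.
The keynote ends at 5:30 PM + 15 min = 5:45 PM.

5:45 PM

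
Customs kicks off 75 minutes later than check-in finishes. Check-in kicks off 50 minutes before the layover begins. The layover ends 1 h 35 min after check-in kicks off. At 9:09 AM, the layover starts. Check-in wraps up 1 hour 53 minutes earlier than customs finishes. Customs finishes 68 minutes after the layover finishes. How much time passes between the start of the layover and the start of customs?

1 hour 15 minutes

Check-in starts at 9:09 AM − 50 min = 8:19 AM.
The layover ends at 8:19 AM + 95 min = 9:54 AM.
Customs ends at 9:54 AM + 68 min = 11:02 AM.
Check-in ends at 11:02 AM − 113 min = 9:09 AM.
Customs starts at 9:09 AM + 75 min = 10:24 AM.
From 9:09 AM to 10:24 AM is 1 hour 15 minutes.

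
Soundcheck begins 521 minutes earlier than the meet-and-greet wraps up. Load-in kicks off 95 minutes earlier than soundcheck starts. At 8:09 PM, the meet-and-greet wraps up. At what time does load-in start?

9:53 AM

Soundcheck starts at 8:09 PM − 521 min = 11:28 AM.
Load-in starts at 11:28 AM − 95 min = 9:53 AM.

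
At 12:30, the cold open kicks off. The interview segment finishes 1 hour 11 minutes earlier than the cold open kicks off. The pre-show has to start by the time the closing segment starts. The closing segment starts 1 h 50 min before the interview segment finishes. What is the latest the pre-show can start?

The interview segment ends at 12:30 − 71 min = 11:19.
The closing segment starts at 11:19 − 110 min = 09:29.
The pre-show is bounded by the closing segment, so the latest it can start is 09:29.

09:29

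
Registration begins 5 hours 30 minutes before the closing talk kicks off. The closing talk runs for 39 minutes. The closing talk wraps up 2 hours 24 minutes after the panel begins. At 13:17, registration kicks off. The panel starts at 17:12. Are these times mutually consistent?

The closing talk ends at 17:12 + 144 min = 19:36.
The closing talk starts at 19:36 − 39 min = 18:57.
Registration starts at 18:57 − 330 min = 13:27.
But registration is also said to start at 13:17 — a 10-minute conflict.

No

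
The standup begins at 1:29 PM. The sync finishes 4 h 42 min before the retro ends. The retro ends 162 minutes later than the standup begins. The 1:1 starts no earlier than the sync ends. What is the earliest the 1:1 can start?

The retro ends at 1:29 PM + 162 min = 4:11 PM.
The sync ends at 4:11 PM − 282 min = 11:29 AM.
The 1:1 is bounded by the sync, so the earliest it can start is 11:29 AM.

11:29 AM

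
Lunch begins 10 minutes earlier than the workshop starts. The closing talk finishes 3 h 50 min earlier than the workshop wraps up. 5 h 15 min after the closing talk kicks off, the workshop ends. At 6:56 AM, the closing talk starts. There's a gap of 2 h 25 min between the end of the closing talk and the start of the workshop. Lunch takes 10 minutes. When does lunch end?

The workshop ends at 6:56 AM + 315 min = 12:11 PM.
The closing talk ends at 12:11 PM − 230 min = 8:21 AM.
The workshop starts at 8:21 AM + 145 min = 10:46 AM.
Lunch starts at 10:46 AM − 10 min = 10:36 AM.
Lunch ends at 10:36 AM + 10 min = 10:46 AM.

10:46 AM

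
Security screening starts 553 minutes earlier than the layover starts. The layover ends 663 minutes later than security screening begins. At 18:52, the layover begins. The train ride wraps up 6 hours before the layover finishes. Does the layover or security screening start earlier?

Security screening starts at 18:52 − 553 min = 09:39.
The layover starts at 18:52 and security screening starts at 09:39, so security screening is first.

security screening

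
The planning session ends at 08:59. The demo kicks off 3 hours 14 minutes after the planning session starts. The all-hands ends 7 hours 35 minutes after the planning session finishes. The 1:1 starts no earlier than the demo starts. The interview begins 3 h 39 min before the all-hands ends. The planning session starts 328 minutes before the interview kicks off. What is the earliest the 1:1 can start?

The all-hands ends at 08:59 + 455 min = 16:34.
The interview starts at 16:34 − 219 min = 12:55.
The planning session starts at 12:55 − 328 min = 07:27.
The demo starts at 07:27 + 194 min = 10:41.
The 1:1 is bounded by the demo, so the earliest it can start is 10:41.

10:41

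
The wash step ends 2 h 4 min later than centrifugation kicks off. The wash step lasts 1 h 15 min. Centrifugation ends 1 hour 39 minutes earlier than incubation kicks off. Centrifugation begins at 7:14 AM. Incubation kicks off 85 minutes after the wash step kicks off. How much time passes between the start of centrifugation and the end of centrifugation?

35 minutes

The wash step ends at 7:14 AM + 124 min = 9:18 AM.
The wash step starts at 9:18 AM − 75 min = 8:03 AM.
Incubation starts at 8:03 AM + 85 min = 9:28 AM.
Centrifugation ends at 9:28 AM − 99 min = 7:49 AM.
From 7:14 AM to 7:49 AM is 35 minutes.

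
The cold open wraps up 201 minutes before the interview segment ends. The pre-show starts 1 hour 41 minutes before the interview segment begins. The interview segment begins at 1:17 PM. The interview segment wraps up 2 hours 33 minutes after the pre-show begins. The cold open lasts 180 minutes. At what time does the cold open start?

The pre-show starts at 1:17 PM − 101 min = 11:36 AM.
The interview segment ends at 11:36 AM + 153 min = 2:09 PM.
The cold open ends at 2:09 PM − 201 min = 10:48 AM.
The cold open starts at 10:48 AM − 180 min = 7:48 AM.

7:48 AM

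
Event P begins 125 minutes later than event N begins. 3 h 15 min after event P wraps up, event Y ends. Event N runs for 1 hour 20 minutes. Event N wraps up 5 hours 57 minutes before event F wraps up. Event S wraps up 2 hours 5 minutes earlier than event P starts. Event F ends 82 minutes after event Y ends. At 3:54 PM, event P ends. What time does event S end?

Event Y ends at 3:54 PM + 195 min = 7:09 PM.
Event F ends at 7:09 PM + 82 min = 8:31 PM.
Event N ends at 8:31 PM − 357 min = 2:34 PM.
Event N starts at 2:34 PM − 80 min = 1:14 PM.
Event P starts at 1:14 PM + 125 min = 3:19 PM.
Event S ends at 3:19 PM − 125 min = 1:14 PM.

1:14 PM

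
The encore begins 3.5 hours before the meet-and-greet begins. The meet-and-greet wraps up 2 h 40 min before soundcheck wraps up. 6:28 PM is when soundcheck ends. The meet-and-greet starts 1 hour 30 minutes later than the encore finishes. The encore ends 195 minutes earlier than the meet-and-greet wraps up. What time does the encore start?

The meet-and-greet ends at 6:28 PM − 160 min = 3:48 PM.
The encore ends at 3:48 PM − 195 min = 12:33 PM.
The meet-and-greet starts at 12:33 PM + 90 min = 2:03 PM.
The encore starts at 2:03 PM − 210 min = 10:33 AM.

10:33 AM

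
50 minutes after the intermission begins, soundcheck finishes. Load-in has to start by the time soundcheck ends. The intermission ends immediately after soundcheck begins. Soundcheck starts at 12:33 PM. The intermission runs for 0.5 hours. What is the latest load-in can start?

The intermission ends at 12:33 PM.
The intermission starts at 12:33 PM − 30 min = 12:03 PM.
Soundcheck ends at 12:03 PM + 50 min = 12:53 PM.
Load-in is bounded by soundcheck, so the latest it can start is 12:53 PM.

12:53 PM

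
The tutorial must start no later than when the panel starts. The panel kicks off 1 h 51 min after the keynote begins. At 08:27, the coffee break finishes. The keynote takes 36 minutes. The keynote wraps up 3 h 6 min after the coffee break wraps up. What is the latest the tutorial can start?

The keynote ends at 08:27 + 186 min = 11:33.
The keynote starts at 11:33 − 36 min = 10:57.
The panel starts at 10:57 + 111 min = 12:48.
The tutorial is bounded by the panel, so the latest it can start is 12:48.

12:48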